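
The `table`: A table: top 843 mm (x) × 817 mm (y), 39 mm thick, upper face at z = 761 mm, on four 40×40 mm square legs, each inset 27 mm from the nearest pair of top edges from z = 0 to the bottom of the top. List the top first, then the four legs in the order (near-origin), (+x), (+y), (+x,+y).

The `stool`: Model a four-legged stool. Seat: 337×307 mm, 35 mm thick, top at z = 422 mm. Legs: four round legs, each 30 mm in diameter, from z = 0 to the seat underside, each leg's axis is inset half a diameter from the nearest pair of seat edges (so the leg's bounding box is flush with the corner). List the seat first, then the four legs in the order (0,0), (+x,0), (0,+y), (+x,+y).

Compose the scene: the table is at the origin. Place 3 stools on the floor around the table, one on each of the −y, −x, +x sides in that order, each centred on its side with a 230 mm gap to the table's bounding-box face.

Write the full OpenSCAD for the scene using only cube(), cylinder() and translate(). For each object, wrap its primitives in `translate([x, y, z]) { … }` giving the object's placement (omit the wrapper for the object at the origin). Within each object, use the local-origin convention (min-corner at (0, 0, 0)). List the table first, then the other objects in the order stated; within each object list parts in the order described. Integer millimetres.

translate([0, 0, 722]) cube([843, 817, 39]);
translate([27, 27, 0]) cube([40, 40, 722]);
translate([776, 27, 0]) cube([40, 40, 722]);
translate([27, 750, 0]) cube([40, 40, 722]);
translate([776, 750, 0]) cube([40, 40, 722]);
translate([253, -537, 0]) {
  translate([0, 0, 387]) cube([337, 307, 35]);
  translate([15, 15, 0]) cylinder(h = 387, r = 15);
  translate([322, 15, 0]) cylinder(h = 387, r = 15);
  translate([15, 292, 0]) cylinder(h = 387, r = 15);
  translate([322, 292, 0]) cylinder(h = 387, r = 15);
}
translate([-567, 255, 0]) {
  translate([0, 0, 387]) cube([337, 307, 35]);
  translate([15, 15, 0]) cylinder(h = 387, r = 15);
  translate([322, 15, 0]) cylinder(h = 387, r = 15);
  translate([15, 292, 0]) cylinder(h = 387, r = 15);
  translate([322, 292, 0]) cylinder(h = 387, r = 15);
}
translate([1073, 255, 0]) {
  translate([0, 0, 387]) cube([337, 307, 35]);
  translate([15, 15, 0]) cylinder(h = 387, r = 15);
  translate([322, 15, 0]) cylinder(h = 387, r = 15);
  translate([15, 292, 0]) cylinder(h = 387, r = 15);
  translate([322, 292, 0]) cylinder(h = 387, r = 15);
}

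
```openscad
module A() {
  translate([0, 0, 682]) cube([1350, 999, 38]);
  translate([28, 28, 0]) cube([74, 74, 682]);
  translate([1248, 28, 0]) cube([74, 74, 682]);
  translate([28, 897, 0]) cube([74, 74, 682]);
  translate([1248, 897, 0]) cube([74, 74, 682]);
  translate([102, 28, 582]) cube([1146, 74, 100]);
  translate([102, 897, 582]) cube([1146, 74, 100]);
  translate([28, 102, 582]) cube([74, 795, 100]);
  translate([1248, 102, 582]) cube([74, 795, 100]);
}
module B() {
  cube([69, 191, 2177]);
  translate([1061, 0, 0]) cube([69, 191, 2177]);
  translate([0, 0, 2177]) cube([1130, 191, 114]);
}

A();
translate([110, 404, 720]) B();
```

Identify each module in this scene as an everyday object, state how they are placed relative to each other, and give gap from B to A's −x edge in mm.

A is a table. B is a door frame. The door frame is on top of the table, centred. The gap from the door frame to the table's −x edge is 110 mm.

The door frame's min-x is at 110; the table's min-x is 0; gap = 110 mm.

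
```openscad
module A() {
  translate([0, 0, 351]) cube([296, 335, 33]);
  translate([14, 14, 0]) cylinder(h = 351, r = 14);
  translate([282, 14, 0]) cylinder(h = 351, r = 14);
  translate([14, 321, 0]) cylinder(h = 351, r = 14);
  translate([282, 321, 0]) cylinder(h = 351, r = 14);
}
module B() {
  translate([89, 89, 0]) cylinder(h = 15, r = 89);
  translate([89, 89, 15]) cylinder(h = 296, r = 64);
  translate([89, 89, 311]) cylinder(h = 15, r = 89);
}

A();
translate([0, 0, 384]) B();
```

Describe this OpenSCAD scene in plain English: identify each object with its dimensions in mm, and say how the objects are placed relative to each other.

A is a four-legged stool. The seat is a 296×335×33 mm slab whose top surface is at z = 384 mm; four round legs, each 28 mm in diameter, run from the floor (z = 0) to the underside of the seat, each leg's axis is inset half a diameter from the nearest pair of seat edges (so the leg's bounding box is flush with the corner).

B is a spool: two coaxial disc flanges of radius 89 mm and thickness 15 mm, joined by a core cylinder of radius 64 mm and height 296 mm. The lower flange rests on z = 0 and the three cylinders share a vertical axis.

The spool is on top of the stool.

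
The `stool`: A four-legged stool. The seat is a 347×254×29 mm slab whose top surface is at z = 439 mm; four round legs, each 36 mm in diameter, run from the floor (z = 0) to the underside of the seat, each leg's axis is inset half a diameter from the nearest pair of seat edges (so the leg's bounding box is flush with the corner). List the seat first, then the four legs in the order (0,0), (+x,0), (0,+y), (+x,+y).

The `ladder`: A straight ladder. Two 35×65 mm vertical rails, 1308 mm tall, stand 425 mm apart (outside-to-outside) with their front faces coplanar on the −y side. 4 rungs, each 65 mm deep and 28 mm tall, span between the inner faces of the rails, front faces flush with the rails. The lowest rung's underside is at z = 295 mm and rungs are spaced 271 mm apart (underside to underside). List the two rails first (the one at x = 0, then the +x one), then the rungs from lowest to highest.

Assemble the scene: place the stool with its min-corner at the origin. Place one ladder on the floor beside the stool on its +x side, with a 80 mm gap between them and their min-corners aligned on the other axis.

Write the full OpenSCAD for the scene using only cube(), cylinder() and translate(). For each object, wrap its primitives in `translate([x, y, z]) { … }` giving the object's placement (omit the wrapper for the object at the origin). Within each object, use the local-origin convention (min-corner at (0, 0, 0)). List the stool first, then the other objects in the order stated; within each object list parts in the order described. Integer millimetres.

translate([0, 0, 410]) cube([347, 254, 29]);
translate([18, 18, 0]) cylinder(h = 410, r = 18);
translate([329, 18, 0]) cylinder(h = 410, r = 18);
translate([18, 236, 0]) cylinder(h = 410, r = 18);
translate([329, 236, 0]) cylinder(h = 410, r = 18);
translate([427, 0, 0]) {
  cube([35, 65, 1308]);
  translate([390, 0, 0]) cube([35, 65, 1308]);
  translate([35, 0, 295]) cube([355, 65, 28]);
  translate([35, 0, 566]) cube([355, 65, 28]);
  translate([35, 0, 837]) cube([355, 65, 28]);
  translate([35, 0, 1108]) cube([355, 65, 28]);
}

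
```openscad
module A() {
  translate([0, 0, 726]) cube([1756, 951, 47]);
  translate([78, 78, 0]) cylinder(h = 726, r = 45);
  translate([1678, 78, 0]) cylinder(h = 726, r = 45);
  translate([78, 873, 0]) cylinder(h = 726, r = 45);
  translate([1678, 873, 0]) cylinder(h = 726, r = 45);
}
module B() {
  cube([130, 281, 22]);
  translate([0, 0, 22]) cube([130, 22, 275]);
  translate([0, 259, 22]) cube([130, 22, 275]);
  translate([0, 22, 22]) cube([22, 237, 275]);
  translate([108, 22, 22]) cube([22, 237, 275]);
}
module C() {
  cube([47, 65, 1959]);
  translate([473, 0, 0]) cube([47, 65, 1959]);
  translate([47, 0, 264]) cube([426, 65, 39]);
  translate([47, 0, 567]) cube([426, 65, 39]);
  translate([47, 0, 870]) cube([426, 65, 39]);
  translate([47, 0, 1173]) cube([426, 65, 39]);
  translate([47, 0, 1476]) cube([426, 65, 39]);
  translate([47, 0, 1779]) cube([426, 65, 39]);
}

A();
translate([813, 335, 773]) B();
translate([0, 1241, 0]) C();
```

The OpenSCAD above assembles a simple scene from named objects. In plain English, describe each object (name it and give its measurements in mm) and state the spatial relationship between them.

A is a table with a 1756×951 mm rectangular top, 47 mm thick, top surface at z = 773 mm, supported by four round legs of 90 mm diameter, each leg's bounding box inset 33 mm from the nearest pair of top edges, running from the floor.

B is an open-topped rectangular box: outside dimensions 130×281×297 mm, with a uniform wall and base thickness of 22 mm. The base is a full 130×281 slab on the floor; four walls sit on top of the base. The front and back walls (the −y and +y sides) span the full width; the two side walls fit between them.

C is a straight ladder. Two 47×65 mm vertical rails, 1959 mm tall, stand 520 mm apart (outside-to-outside) with their front faces coplanar on the −y side. 6 rungs, each 65 mm deep and 39 mm tall, span between the inner faces of the rails, front faces flush with the rails. The lowest rung's underside is at z = 264 mm and rungs are spaced 303 mm apart (underside to underside).

The open box is on top of the table, centred. The ladder is on the floor beside the table on its +y side.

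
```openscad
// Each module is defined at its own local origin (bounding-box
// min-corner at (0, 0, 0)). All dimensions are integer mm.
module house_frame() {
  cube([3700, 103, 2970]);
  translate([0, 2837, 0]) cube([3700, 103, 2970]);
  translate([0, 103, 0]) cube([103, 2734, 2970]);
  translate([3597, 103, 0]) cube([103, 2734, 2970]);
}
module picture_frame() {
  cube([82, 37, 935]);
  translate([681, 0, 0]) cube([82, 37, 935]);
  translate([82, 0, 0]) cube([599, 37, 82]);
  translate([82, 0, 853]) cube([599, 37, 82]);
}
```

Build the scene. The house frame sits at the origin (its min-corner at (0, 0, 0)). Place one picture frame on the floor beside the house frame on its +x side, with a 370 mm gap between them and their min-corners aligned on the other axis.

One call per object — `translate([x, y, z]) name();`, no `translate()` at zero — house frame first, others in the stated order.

house_frame();
translate([4070, 0, 0]) picture_frame();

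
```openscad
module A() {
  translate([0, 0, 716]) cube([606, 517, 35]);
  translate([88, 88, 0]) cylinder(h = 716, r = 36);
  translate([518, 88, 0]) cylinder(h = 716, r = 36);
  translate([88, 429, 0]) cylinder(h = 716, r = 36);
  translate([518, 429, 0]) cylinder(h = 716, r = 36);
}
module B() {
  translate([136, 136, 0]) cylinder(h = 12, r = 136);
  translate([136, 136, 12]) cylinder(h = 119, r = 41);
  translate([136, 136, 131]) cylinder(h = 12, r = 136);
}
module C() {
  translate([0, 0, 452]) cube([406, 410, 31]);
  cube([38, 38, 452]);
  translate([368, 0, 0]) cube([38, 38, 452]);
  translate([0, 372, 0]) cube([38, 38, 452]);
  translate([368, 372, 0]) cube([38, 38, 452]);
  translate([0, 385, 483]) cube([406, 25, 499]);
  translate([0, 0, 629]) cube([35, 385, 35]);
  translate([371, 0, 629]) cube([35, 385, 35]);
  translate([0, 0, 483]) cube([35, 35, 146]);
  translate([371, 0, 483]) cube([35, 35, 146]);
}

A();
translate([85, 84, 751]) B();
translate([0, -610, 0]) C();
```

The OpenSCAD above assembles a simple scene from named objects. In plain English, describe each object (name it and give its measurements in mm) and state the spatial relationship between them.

A is a table: top 606 mm (x) × 517 mm (y), 35 mm thick, upper face at z = 751 mm, on four round legs of 72 mm diameter, each leg's bounding box inset 52 mm from the nearest pair of top edges, running from z = 0 to the bottom of the top.

B is a spool: two coaxial disc flanges of radius 136 mm and thickness 12 mm, joined by a core cylinder of radius 41 mm and height 119 mm. The lower flange rests on z = 0 and the three cylinders share a vertical axis.

C is a chair. The seat is a 406×410×31 mm slab with its top at z = 483 mm, on four 38×38 mm corner legs (flush with the seat edges, standing on z = 0). A flat backrest 25 mm thick, 499 mm tall, spans the full seat width and rises from the seat top along its +y edge, rear face flush with the rear of the seat. Two armrests of 35×35 mm section run along each side from the seat's front edge to the front of the backrest, top faces 181 mm above the seat top and outer faces flush with the seat's x-edges; a 35×35 mm post under the front of each armrest stands on the seat at the front corner.

The spool is on top of the table. The chair is on the floor beside the table on its −y side.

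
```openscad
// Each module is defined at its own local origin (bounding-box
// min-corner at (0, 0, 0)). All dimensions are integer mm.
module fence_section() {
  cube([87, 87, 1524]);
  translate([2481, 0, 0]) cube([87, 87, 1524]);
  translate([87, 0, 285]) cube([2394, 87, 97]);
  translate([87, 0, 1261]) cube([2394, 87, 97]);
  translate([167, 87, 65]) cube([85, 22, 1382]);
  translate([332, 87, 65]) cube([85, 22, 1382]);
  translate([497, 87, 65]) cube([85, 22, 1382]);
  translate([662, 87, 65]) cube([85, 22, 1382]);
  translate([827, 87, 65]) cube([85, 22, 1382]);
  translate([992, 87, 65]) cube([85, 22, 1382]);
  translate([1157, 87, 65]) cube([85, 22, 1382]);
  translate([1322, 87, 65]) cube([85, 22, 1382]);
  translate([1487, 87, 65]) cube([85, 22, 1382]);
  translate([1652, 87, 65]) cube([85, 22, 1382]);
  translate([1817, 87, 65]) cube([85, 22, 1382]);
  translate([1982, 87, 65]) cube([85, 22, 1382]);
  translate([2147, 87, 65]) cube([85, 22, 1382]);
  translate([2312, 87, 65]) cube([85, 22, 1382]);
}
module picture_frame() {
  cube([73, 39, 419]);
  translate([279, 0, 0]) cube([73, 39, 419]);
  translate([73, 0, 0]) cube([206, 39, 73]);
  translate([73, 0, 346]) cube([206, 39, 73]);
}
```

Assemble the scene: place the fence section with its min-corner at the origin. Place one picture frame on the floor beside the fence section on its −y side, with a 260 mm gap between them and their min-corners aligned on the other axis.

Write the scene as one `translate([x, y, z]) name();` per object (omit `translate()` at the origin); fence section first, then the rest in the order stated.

fence_section();
translate([0, -299, 0]) picture_frame();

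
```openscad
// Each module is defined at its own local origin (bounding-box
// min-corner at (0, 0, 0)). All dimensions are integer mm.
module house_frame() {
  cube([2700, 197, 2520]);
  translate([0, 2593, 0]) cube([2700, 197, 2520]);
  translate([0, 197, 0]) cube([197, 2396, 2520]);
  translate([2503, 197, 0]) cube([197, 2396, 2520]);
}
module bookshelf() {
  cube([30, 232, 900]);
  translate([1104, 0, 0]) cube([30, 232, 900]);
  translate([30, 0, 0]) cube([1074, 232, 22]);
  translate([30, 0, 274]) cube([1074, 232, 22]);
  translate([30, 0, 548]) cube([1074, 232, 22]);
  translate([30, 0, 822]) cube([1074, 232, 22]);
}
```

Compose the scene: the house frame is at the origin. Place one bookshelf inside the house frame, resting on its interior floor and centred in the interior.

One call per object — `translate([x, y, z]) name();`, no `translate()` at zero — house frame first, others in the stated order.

house_frame();
translate([783, 1279, 0]) bookshelf();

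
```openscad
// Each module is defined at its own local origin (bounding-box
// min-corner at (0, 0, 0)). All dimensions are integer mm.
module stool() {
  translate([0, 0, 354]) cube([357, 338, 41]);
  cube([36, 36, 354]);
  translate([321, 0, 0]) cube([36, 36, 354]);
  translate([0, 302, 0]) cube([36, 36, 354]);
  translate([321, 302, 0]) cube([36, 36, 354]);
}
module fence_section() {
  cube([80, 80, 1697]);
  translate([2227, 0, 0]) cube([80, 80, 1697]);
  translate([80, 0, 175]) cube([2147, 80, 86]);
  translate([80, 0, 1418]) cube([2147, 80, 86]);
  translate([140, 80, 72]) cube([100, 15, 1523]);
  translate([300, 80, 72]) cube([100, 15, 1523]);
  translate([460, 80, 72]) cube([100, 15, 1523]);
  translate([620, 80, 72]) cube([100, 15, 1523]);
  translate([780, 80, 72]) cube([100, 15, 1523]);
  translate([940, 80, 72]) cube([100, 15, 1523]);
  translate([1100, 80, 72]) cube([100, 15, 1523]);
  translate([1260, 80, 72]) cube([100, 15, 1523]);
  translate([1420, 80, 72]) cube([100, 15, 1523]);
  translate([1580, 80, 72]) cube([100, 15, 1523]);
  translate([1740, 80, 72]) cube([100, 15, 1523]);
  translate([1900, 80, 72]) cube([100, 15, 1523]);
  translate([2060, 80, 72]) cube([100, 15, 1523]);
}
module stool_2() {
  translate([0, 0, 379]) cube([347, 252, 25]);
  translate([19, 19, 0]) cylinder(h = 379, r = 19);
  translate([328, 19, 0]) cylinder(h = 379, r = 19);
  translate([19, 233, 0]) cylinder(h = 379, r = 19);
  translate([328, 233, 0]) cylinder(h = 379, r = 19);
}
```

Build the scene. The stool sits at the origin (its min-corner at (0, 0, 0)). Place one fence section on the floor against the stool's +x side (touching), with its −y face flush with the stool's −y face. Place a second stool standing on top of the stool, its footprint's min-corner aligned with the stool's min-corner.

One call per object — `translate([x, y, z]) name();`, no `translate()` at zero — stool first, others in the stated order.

stool();
translate([357, 0, 0]) fence_section();
translate([0, 0, 395]) stool_2();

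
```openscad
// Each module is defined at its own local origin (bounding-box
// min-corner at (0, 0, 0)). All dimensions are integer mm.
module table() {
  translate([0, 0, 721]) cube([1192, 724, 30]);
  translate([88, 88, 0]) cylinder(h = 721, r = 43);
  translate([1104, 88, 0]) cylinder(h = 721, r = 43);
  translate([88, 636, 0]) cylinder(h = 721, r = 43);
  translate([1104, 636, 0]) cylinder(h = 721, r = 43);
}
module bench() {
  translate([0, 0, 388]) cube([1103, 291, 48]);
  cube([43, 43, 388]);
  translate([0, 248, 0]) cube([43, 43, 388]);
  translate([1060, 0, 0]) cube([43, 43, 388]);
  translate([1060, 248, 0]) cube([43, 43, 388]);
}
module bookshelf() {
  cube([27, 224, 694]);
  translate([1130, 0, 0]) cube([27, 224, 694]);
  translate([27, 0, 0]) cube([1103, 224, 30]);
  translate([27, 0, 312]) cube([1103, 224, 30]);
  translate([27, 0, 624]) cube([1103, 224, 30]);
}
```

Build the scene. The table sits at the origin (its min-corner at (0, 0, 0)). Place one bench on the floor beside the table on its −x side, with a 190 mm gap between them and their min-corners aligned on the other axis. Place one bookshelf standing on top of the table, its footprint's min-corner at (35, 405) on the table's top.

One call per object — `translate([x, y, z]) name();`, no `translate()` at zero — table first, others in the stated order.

table();
translate([-1293, 0, 0]) bench();
translate([35, 405, 751]) bookshelf();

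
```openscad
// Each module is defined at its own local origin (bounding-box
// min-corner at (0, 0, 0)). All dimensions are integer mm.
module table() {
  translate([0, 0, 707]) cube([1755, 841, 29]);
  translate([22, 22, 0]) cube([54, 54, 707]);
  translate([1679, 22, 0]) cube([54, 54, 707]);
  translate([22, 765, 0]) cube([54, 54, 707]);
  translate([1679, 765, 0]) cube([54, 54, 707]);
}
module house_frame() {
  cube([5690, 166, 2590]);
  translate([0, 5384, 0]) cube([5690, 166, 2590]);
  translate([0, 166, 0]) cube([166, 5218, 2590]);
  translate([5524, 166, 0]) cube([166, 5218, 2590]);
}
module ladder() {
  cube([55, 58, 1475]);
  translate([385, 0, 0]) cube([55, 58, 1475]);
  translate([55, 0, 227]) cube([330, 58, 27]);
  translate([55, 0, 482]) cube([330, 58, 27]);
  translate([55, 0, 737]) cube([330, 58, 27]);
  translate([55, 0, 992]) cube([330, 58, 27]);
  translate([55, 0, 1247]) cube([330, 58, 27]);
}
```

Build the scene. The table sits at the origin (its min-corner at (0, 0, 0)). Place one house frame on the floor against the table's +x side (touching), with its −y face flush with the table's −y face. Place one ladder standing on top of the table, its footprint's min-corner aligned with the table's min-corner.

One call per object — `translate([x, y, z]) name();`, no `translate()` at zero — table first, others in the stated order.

table();
translate([1755, 0, 0]) house_frame();
translate([0, 0, 736]) ladder();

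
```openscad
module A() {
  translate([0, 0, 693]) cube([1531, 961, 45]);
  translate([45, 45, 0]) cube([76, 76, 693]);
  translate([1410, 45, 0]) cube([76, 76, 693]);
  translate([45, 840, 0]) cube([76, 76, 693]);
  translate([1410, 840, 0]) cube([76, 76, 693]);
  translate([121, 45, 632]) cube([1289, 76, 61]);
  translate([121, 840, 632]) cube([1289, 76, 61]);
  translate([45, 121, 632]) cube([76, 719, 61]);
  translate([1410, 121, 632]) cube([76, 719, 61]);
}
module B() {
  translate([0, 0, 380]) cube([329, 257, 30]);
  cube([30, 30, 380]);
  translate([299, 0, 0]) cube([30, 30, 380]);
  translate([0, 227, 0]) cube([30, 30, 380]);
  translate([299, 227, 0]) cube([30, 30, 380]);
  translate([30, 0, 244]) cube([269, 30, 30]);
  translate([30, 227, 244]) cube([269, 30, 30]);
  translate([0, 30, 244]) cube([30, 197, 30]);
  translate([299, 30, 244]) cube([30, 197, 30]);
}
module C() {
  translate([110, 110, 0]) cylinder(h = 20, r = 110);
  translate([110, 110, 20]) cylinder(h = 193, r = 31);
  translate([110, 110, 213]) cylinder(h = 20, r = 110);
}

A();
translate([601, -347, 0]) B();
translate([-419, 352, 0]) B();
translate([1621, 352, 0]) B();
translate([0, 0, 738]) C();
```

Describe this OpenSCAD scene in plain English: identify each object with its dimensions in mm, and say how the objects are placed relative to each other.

A is a table with a 1531×961 mm rectangular top, 45 mm thick, top surface at z = 738 mm, supported by four 76×76 mm square legs, each inset 45 mm from the nearest pair of top edges, running from the floor. Four apron rails, 76 mm thick and 61 mm tall, run between adjacent legs with their top edges flush with the underside of the top and their outer faces flush with the legs' outer faces.

B is a four-legged stool. The seat is a 329×257×30 mm slab whose top surface is at z = 410 mm; four square legs, each 30×30 mm in cross-section, run from the floor (z = 0) to the underside of the seat, each flush with a corner of the seat. Four stretchers, 30 mm wide and 30 mm tall, connect adjacent legs with their undersides at z = 244 mm, each running between the inner faces of the legs it joins and aligned with the legs' outer faces on the other axis.

C is a spool: two coaxial disc flanges of radius 110 mm and thickness 20 mm, joined by a core cylinder of radius 31 mm and height 193 mm. The lower flange rests on z = 0 and the three cylinders share a vertical axis.

Three stools sit around the table at the −y, −x, +x sides. The spool is on top of the table.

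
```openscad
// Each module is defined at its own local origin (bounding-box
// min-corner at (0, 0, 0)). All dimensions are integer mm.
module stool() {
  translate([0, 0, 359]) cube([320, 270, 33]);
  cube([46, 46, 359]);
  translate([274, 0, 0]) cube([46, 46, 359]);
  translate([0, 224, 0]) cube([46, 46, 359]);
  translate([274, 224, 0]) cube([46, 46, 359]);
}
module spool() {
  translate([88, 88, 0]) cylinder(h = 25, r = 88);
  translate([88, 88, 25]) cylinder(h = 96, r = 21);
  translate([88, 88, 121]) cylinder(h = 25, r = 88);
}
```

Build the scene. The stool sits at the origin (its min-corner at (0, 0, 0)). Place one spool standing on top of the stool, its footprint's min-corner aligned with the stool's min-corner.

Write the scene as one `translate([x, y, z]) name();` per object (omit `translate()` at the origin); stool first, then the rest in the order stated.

stool();
translate([0, 0, 392]) spool();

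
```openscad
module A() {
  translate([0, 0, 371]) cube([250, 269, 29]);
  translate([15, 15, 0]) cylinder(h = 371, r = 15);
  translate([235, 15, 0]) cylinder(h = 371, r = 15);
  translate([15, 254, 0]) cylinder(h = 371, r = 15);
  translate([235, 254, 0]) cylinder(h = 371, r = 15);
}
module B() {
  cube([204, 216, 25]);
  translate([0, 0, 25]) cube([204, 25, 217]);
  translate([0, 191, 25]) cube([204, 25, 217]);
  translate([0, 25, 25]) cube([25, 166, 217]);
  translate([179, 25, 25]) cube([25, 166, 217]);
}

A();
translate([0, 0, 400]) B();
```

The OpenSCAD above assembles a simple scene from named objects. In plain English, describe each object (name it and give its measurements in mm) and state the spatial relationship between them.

A is a four-legged stool. The seat is a 250×269×29 mm slab whose top surface is at z = 400 mm; four round legs, each 30 mm in diameter, run from the floor (z = 0) to the underside of the seat, each leg's axis is inset half a diameter from the nearest pair of seat edges (so the leg's bounding box is flush with the corner).

B is an open storage box with external size 204×216×242 mm and wall thickness 25 mm (the base is also 25 mm thick). The base covers the whole footprint; the four walls stand on the base, with the y-facing walls full-width and the x-facing walls fitting between their inner faces.

The open box is on top of the stool.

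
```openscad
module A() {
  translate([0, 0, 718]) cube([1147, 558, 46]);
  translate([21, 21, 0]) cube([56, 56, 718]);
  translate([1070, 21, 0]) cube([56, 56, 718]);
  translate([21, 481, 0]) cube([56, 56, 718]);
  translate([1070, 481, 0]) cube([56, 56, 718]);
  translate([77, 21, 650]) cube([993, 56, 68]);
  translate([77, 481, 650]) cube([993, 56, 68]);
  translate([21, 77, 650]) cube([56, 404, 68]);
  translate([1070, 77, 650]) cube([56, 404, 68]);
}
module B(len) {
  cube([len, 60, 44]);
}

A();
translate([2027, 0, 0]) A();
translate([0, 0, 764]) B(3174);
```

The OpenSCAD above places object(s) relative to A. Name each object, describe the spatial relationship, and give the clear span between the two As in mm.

Second table starts at x = 2027; first ends at x = 1147; clear span = 2027 − 1147 = 880 mm.

A is a table. B is a beam. A beam spans the tops of two tables. The clear span between the two tables is 880 mm.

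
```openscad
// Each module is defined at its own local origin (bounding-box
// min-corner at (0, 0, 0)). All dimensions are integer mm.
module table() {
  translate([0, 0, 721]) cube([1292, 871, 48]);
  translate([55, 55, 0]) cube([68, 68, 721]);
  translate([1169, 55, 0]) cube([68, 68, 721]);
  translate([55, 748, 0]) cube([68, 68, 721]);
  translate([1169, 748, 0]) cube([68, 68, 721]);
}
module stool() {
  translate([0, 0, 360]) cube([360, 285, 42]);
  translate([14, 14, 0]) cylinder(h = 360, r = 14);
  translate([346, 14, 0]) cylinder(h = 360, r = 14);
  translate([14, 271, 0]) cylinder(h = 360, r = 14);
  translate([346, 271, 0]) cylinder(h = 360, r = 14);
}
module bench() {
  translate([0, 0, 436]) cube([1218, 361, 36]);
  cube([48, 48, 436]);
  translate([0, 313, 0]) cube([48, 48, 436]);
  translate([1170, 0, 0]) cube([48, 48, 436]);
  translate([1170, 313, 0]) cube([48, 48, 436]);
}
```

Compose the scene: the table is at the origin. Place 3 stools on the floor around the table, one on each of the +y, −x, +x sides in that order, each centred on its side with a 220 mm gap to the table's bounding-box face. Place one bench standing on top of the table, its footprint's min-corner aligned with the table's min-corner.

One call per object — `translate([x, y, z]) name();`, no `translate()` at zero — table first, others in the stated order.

table();
translate([466, 1091, 0]) stool();
translate([-580, 293, 0]) stool();
translate([1512, 293, 0]) stool();
translate([0, 0, 769]) bench();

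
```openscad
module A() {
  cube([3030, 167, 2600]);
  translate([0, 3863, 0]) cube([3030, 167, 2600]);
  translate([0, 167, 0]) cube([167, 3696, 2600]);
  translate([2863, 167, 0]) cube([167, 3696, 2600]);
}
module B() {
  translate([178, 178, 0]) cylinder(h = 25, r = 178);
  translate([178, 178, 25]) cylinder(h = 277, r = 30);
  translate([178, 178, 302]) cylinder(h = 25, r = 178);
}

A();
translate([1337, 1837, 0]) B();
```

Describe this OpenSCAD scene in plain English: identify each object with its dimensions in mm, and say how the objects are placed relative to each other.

A is the wall frame of a small rectangular building: four walls, each 2600 mm tall and 167 mm thick, enclosing a footprint 3030 mm (x) by 4030 mm (y) outside-to-outside, with no floor or roof. The front and back walls (the −y and +y sides) span the full width; the two side walls fit between them.

B is a spool: two coaxial disc flanges of radius 178 mm and thickness 25 mm, joined by a core cylinder of radius 30 mm and height 277 mm. The lower flange rests on z = 0 and the three cylinders share a vertical axis.

The spool sits inside the house frame, centred.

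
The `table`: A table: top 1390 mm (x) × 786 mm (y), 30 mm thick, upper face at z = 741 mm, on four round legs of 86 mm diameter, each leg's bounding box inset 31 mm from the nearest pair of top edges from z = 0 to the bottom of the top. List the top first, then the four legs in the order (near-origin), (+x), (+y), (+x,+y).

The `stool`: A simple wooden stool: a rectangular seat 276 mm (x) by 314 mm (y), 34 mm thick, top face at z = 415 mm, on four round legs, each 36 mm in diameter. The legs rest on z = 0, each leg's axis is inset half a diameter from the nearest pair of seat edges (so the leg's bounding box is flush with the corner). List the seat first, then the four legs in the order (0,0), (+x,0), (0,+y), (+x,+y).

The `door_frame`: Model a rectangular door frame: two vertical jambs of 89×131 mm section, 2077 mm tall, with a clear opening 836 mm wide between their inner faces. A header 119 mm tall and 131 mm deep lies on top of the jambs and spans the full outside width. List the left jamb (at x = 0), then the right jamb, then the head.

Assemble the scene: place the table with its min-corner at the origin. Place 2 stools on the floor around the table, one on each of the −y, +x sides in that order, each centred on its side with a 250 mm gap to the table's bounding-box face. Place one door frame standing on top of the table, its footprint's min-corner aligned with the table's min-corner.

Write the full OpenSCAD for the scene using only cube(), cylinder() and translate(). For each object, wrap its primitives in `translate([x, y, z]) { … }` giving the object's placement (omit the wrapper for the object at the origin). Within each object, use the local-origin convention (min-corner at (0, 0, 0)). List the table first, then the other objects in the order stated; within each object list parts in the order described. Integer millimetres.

translate([0, 0, 711]) cube([1390, 786, 30]);
translate([74, 74, 0]) cylinder(h = 711, r = 43);
translate([1316, 74, 0]) cylinder(h = 711, r = 43);
translate([74, 712, 0]) cylinder(h = 711, r = 43);
translate([1316, 712, 0]) cylinder(h = 711, r = 43);
translate([557, -564, 0]) {
  translate([0, 0, 381]) cube([276, 314, 34]);
  translate([18, 18, 0]) cylinder(h = 381, r = 18);
  translate([258, 18, 0]) cylinder(h = 381, r = 18);
  translate([18, 296, 0]) cylinder(h = 381, r = 18);
  translate([258, 296, 0]) cylinder(h = 381, r = 18);
}
translate([1640, 236, 0]) {
  translate([0, 0, 381]) cube([276, 314, 34]);
  translate([18, 18, 0]) cylinder(h = 381, r = 18);
  translate([258, 18, 0]) cylinder(h = 381, r = 18);
  translate([18, 296, 0]) cylinder(h = 381, r = 18);
  translate([258, 296, 0]) cylinder(h = 381, r = 18);
}
translate([0, 0, 741]) {
  cube([89, 131, 2077]);
  translate([925, 0, 0]) cube([89, 131, 2077]);
  translate([0, 0, 2077]) cube([1014, 131, 119]);
}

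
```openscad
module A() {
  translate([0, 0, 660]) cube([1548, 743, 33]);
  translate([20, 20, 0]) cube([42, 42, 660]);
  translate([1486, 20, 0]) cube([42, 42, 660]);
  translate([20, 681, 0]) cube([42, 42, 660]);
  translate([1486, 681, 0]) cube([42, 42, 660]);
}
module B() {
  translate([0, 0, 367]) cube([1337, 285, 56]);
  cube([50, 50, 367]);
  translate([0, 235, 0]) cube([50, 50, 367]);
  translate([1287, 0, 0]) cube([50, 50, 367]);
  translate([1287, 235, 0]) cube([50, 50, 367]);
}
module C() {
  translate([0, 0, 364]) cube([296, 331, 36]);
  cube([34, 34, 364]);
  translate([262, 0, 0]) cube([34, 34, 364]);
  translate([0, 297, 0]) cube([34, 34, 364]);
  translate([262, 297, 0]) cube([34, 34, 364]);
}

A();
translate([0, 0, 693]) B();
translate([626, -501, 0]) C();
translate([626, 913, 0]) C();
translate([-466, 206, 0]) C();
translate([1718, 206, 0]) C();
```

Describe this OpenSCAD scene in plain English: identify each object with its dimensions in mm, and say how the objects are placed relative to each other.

A is a table with a 1548×743 mm rectangular top, 33 mm thick, top surface at z = 693 mm, supported by four 42×42 mm square legs, each inset 20 mm from the nearest pair of top edges, running from the floor.

B is a bench: a 1337×285 mm seat slab, 56 mm thick, top at z = 423 mm, on four 50×50 mm square legs flush with the seat corners and standing on z = 0.

C is a four-legged stool. The seat is a 296×331×36 mm slab whose top surface is at z = 400 mm; four square legs, each 34×34 mm in cross-section, run from the floor (z = 0) to the underside of the seat, each flush with a corner of the seat.

The bench is on top of the table. Four stools sit around the table at the −y, +y, −x, +x sides.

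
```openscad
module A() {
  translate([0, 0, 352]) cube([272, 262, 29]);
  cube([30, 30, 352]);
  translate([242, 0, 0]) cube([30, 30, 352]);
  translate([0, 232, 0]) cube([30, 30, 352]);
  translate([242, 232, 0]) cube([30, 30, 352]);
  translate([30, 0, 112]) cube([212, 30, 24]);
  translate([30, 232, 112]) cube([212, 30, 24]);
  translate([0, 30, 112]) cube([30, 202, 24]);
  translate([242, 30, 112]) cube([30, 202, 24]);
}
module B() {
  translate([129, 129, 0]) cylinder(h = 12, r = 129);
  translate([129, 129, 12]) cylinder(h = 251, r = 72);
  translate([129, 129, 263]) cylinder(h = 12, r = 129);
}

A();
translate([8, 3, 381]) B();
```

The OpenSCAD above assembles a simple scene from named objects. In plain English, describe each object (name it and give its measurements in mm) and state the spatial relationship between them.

A is a four-legged stool. The seat is a 272×262×29 mm slab whose top surface is at z = 381 mm; four square legs, each 30×30 mm in cross-section, run from the floor (z = 0) to the underside of the seat, each flush with a corner of the seat. Four stretchers, 30 mm wide and 24 mm tall, connect adjacent legs with their undersides at z = 112 mm, each running between the inner faces of the legs it joins and aligned with the legs' outer faces on the other axis.

B is a spool: two coaxial disc flanges of radius 129 mm and thickness 12 mm, joined by a core cylinder of radius 72 mm and height 251 mm. The lower flange rests on z = 0 and the three cylinders share a vertical axis.

The spool is on top of the stool.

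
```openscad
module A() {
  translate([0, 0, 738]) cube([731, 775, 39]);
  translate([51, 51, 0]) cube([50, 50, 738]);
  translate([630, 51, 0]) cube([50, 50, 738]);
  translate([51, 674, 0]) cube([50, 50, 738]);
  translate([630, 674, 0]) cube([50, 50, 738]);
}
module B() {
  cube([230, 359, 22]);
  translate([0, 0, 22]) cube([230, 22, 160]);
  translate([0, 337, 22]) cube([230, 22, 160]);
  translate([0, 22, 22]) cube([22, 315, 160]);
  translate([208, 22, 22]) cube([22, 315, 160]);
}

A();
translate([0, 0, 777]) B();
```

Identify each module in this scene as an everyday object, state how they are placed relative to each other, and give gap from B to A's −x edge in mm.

A is a table. B is an open box. The open box is on top of the table. The gap from the open box to the table's −x edge is 0 mm.

The open box's min-x is at 0; the table's min-x is 0; gap = 0 mm.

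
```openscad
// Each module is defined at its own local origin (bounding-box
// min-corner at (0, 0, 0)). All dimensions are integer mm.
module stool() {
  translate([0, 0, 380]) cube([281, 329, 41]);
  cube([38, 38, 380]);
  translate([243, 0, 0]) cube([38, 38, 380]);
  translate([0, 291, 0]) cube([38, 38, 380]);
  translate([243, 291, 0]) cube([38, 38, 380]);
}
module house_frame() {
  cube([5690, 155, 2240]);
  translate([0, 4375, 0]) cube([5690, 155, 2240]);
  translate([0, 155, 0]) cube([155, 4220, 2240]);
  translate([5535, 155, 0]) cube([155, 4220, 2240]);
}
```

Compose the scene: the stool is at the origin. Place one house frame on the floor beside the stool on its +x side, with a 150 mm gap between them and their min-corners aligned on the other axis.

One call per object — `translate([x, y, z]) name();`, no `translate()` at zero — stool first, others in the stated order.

stool();
translate([431, 0, 0]) house_frame();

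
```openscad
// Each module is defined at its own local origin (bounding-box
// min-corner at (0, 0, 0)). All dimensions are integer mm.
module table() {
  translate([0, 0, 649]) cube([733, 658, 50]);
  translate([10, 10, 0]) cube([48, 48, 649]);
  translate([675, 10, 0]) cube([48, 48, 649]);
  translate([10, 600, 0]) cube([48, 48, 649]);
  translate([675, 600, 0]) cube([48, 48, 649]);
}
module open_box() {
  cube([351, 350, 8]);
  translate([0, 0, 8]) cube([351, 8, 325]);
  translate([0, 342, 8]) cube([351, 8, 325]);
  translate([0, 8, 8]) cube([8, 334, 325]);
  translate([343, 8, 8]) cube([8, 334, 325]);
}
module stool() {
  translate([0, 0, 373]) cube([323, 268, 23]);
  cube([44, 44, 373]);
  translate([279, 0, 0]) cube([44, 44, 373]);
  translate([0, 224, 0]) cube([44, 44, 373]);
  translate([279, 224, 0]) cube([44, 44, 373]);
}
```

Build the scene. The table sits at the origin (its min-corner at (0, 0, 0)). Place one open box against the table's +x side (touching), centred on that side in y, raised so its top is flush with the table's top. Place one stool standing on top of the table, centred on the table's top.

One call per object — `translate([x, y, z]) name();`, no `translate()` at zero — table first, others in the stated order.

table();
translate([733, 154, 366]) open_box();
translate([205, 195, 699]) stool();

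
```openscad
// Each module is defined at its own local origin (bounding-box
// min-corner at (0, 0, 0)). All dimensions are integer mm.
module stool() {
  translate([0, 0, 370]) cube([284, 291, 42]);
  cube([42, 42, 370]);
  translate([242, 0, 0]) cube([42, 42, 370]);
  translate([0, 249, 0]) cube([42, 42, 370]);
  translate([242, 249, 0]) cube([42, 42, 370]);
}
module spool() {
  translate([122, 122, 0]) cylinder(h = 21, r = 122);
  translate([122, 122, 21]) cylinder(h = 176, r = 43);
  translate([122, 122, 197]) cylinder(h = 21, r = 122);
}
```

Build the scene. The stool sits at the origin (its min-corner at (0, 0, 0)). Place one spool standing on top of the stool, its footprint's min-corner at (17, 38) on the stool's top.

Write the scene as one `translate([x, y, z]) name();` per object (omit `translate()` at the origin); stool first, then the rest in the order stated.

stool();
translate([17, 38, 412]) spool();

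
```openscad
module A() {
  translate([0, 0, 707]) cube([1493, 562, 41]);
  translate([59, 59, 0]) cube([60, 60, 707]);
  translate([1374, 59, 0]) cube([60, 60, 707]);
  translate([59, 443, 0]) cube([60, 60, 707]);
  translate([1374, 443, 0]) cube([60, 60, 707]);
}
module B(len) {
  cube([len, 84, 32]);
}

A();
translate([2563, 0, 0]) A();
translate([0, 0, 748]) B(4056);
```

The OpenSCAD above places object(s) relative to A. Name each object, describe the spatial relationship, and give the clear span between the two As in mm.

A is a table. B is a beam. A beam spans the tops of two tables. The clear span between the two tables is 1070 mm.

Second table starts at x = 2563; first ends at x = 1493; clear span = 2563 − 1493 = 1070 mm.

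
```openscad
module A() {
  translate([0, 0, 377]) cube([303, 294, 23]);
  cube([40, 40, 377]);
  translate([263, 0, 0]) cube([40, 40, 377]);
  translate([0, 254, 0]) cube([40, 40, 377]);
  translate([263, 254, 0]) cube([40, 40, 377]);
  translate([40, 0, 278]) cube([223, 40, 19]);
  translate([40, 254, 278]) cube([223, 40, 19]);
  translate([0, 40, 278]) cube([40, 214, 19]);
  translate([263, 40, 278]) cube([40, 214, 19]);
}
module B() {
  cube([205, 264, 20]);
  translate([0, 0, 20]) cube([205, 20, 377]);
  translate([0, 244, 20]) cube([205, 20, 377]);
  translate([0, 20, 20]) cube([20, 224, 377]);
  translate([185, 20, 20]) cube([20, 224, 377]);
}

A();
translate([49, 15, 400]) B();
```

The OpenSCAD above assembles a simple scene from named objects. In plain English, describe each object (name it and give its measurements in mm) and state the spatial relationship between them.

A is a simple wooden stool: a rectangular seat 303 mm (x) by 294 mm (y), 23 mm thick, top face at z = 400 mm, on four square legs, each 40×40 mm in cross-section. The legs rest on z = 0, each flush with a corner of the seat. Four stretchers, 40 mm wide and 19 mm tall, connect adjacent legs with their undersides at z = 278 mm, each running between the inner faces of the legs it joins and aligned with the legs' outer faces on the other axis.

B is an open-topped rectangular box: outside dimensions 205×264×397 mm, with a uniform wall and base thickness of 20 mm. The base is a full 205×264 slab on the floor; four walls sit on top of the base. The front and back walls (the −y and +y sides) span the full width; the two side walls fit between them.

The open box is on top of the stool, centred.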